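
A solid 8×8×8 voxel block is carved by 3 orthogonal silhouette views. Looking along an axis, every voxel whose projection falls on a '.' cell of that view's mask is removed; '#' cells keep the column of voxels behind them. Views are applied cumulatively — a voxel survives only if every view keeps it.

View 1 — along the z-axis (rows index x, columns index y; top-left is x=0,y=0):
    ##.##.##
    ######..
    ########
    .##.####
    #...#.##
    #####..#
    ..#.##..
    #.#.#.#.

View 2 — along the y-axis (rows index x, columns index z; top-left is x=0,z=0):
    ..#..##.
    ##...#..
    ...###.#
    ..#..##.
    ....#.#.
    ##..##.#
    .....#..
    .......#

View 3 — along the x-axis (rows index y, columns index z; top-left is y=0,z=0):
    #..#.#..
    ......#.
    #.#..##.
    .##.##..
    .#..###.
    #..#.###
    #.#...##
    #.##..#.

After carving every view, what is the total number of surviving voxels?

full grid |V| = 512
step 1: project along z, AND mask (43/64) → |grid| = 344
step 2: project along y, AND mask (22/64) → |grid| = 131
step 3: project along x, AND mask (29/64) → |grid| = 63

voxel count = 63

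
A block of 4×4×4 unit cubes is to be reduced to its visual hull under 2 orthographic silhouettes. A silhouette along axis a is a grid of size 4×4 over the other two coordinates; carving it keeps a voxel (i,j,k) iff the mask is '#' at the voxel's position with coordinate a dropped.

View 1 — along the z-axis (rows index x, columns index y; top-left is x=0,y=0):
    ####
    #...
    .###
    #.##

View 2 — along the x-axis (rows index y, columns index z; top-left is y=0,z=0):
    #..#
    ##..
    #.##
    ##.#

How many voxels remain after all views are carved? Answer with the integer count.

|visual hull| = 28

before carving: 64 voxels (4×4×4)
after view 1 [z-axis, 11 of 16 cells solid] → remaining = 44
after view 2 [x-axis, 10 of 16 cells solid] → remaining = 28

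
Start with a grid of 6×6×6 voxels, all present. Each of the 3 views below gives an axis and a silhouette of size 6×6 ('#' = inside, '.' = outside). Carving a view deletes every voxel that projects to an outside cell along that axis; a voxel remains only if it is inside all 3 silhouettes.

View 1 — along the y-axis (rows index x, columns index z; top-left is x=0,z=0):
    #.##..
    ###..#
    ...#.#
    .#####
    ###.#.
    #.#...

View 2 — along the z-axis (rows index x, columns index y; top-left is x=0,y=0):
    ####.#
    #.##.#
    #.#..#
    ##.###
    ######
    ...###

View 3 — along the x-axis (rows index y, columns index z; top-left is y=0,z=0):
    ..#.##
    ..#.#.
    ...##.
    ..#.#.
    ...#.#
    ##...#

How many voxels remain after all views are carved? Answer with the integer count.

voxel count = 36

initial block: 6^3 = 216
[1] y-view keeps 20 columns → grid now 120
[2] z-view keeps 26 columns → grid now 92
[3] x-view keeps 14 columns → grid now 36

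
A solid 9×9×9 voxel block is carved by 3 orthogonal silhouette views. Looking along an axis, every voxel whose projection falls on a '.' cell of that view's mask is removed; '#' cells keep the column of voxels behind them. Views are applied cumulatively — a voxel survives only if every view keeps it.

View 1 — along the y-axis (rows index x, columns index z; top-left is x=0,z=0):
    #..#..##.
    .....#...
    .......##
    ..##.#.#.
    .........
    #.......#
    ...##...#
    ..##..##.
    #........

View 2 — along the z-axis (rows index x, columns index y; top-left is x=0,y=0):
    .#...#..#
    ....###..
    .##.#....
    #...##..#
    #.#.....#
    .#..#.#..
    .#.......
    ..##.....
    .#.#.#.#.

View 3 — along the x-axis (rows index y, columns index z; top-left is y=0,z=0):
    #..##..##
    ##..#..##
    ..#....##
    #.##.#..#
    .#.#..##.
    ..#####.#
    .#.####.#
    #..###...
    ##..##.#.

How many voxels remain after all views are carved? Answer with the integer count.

voxel count = 34

initial block: 9^3 = 729
[1] y-view keeps 21 columns → grid now 189
[2] z-view keeps 26 columns → grid now 58
[3] x-view keeps 43 columns → grid now 34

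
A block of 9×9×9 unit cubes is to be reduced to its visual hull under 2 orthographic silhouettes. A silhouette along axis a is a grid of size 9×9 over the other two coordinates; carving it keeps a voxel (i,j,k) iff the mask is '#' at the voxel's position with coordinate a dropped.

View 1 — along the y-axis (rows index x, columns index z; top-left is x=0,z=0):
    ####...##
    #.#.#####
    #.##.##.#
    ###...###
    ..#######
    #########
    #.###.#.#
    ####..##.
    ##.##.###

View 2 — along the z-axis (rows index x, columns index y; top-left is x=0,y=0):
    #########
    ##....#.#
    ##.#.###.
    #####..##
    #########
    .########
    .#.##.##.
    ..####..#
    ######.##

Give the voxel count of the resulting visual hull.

start: 9×9×9 = 729 voxels
V1 y: intersect with XZ mask (60 set) -- 540 left
V2 z: intersect with XY mask (61 set) -- 411 left

|visual hull| = 411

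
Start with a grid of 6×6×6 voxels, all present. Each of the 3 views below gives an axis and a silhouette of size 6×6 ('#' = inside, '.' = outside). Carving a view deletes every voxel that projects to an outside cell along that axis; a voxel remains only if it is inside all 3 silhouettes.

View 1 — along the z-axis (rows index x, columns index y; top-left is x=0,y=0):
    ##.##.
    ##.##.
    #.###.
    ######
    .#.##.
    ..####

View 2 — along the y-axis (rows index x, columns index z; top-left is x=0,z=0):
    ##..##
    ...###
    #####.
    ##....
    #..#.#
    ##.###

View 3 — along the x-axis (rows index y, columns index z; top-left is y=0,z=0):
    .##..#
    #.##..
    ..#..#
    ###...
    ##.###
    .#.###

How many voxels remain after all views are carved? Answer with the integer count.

full grid |V| = 216
step 1: project along z, AND mask (25/36) → |grid| = 150
step 2: project along y, AND mask (22/36) → |grid| = 89
step 3: project along x, AND mask (20/36) → |grid| = 49

voxel count = 49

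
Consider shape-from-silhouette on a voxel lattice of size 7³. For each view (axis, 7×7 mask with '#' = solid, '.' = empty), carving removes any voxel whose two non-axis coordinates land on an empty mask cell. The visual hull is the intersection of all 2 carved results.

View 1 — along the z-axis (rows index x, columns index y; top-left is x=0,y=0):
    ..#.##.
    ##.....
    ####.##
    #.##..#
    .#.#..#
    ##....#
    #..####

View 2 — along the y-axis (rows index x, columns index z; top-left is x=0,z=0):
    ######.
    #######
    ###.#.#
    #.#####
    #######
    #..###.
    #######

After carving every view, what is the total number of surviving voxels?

|visual hull| = 154

before carving: 343 voxels (7×7×7)
  1. axis=2 (XY plane), |mask|=26  ⇒  voxels=182
  2. axis=1 (XZ plane), |mask|=42  ⇒  voxels=154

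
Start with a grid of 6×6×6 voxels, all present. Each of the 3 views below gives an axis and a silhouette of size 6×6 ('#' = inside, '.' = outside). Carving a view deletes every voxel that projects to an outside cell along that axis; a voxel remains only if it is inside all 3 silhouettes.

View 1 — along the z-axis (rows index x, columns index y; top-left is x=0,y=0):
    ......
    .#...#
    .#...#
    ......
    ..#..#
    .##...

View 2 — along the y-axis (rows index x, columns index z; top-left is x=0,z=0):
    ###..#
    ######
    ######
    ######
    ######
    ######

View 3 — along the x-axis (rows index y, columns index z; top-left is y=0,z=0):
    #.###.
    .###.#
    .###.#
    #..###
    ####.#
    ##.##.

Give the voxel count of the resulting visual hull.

before carving: 216 voxels (6×6×6)
V1 z: intersect with XY mask (8 set) -- 48 left
V2 y: intersect with XZ mask (34 set) -- 48 left
V3 x: intersect with YZ mask (25 set) -- 32 left

32 voxels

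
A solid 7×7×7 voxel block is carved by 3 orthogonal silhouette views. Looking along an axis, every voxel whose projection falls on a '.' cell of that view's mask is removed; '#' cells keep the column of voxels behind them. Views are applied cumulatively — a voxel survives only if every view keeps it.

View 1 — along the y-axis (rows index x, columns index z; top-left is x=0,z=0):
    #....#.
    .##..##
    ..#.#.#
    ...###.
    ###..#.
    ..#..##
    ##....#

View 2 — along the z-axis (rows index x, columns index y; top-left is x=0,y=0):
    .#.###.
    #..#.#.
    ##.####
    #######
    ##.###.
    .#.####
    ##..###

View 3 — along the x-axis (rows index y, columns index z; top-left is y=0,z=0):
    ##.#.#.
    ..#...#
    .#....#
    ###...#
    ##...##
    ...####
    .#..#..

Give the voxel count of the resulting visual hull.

remaining voxels: 53

start: 7×7×7 = 343 voxels
step 1: project along y, AND mask (22/49) → |grid| = 154
step 2: project along z, AND mask (35/49) → |grid| = 109
step 3: project along x, AND mask (22/49) → |grid| = 53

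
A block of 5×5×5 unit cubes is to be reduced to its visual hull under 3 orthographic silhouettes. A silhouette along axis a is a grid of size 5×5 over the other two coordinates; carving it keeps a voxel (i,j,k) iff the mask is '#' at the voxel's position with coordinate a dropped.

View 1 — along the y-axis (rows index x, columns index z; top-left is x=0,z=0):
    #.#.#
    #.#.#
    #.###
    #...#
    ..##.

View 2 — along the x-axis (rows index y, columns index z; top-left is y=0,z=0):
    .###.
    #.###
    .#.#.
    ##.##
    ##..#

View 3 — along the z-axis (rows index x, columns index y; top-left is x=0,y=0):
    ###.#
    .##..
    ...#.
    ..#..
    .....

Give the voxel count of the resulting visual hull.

voxel count = 12

initial block: 5^3 = 125
step 1: project along y, AND mask (14/25) → |grid| = 70
step 2: project along x, AND mask (16/25) → |grid| = 40
step 3: project along z, AND mask (8/25) → |grid| = 12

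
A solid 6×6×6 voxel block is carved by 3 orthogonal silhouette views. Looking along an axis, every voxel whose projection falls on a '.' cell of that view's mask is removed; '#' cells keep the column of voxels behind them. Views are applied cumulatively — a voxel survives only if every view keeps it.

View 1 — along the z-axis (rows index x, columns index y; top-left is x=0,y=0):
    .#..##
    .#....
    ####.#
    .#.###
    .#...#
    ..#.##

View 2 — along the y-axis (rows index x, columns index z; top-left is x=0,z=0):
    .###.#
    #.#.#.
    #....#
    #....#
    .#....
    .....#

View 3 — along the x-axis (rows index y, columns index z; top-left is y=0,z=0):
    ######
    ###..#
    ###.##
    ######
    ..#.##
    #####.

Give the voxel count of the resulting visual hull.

29 voxels

before carving: 216 voxels (6×6×6)
step 1: project along z, AND mask (18/36) → |grid| = 108
step 2: project along y, AND mask (13/36) → |grid| = 38
step 3: project along x, AND mask (29/36) → |grid| = 29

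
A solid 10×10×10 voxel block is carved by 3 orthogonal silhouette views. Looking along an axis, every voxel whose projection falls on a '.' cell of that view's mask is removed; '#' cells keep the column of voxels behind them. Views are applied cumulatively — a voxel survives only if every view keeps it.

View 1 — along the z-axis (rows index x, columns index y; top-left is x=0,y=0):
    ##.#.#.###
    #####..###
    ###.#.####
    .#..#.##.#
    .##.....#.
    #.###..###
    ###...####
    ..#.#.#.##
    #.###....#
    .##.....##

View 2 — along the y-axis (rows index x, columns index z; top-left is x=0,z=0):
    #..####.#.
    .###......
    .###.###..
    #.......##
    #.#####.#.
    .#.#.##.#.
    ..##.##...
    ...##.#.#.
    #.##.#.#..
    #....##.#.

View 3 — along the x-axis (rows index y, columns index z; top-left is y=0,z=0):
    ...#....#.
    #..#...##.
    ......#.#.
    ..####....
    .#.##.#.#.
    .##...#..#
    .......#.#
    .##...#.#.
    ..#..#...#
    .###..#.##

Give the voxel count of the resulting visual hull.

full grid |V| = 1000
step 1: project along z, AND mask (59/100) → |grid| = 590
step 2: project along y, AND mask (47/100) → |grid| = 274
step 3: project along x, AND mask (36/100) → |grid| = 109

remaining voxels: 109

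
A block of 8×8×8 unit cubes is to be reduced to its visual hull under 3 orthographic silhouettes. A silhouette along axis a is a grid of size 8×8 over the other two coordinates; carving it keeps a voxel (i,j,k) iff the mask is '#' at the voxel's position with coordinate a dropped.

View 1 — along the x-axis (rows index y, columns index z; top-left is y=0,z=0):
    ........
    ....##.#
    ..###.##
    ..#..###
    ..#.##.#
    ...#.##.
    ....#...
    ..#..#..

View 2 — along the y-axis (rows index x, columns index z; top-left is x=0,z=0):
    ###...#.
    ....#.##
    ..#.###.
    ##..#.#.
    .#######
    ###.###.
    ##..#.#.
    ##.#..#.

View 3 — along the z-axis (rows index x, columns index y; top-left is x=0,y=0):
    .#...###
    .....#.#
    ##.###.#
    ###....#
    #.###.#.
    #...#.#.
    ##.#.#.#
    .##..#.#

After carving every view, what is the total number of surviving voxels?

remaining voxels: 43

initial block: 8^3 = 512
[1] x-view keeps 22 columns → grid now 176
[2] y-view keeps 36 columns → grid now 91
[3] z-view keeps 33 columns → grid now 43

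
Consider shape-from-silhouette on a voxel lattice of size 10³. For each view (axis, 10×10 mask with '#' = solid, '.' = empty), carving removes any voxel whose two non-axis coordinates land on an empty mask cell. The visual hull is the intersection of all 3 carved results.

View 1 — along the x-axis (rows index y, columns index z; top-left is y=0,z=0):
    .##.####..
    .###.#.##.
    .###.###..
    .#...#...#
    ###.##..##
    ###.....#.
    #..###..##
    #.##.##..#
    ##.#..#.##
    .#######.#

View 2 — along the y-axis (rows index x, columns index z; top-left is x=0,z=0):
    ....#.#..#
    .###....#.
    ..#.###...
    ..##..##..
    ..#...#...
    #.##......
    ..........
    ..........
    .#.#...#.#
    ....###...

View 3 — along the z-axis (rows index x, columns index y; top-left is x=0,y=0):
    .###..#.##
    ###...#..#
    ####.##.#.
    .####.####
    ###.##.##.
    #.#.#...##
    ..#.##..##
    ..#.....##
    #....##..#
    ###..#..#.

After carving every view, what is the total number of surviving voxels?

full grid |V| = 1000
  1. axis=0 (YZ plane), |mask|=58  ⇒  voxels=580
  2. axis=1 (XZ plane), |mask|=27  ⇒  voxels=158
  3. axis=2 (XY plane), |mask|=55  ⇒  voxels=90

90 voxels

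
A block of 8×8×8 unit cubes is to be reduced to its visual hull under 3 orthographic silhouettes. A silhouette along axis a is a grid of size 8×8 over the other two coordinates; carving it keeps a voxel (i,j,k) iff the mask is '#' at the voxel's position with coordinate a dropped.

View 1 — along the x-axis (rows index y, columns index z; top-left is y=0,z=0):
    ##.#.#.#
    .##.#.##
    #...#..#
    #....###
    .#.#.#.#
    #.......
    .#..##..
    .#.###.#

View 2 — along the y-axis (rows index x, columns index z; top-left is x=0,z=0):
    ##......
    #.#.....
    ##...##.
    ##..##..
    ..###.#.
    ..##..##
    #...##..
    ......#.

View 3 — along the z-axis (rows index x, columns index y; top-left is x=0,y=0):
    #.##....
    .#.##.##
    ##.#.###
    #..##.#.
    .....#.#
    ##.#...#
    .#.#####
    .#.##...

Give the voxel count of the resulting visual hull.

before carving: 512 voxels (8×8×8)
V1 x: intersect with YZ mask (30 set) -- 240 left
V2 y: intersect with XZ mask (24 set) -- 85 left
V3 z: intersect with XY mask (33 set) -- 51 left

51 voxels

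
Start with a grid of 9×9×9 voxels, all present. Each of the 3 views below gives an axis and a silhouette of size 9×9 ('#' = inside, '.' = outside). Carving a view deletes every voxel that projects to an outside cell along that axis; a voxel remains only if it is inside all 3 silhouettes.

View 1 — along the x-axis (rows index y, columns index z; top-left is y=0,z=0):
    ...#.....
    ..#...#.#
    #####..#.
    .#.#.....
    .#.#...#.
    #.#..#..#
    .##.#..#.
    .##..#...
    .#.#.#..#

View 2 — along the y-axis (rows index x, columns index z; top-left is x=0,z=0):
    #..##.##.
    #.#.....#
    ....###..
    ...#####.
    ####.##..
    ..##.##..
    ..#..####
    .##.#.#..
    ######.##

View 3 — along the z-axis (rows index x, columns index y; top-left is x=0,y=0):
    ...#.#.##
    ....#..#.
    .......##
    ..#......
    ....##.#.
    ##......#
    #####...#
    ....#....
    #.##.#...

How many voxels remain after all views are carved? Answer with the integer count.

initial block: 9^3 = 729
after view 1 [x-axis, 30 of 81 cells solid] → remaining = 270
after view 2 [y-axis, 43 of 81 cells solid] → remaining = 137
after view 3 [z-axis, 26 of 81 cells solid] → remaining = 44

remaining voxels: 44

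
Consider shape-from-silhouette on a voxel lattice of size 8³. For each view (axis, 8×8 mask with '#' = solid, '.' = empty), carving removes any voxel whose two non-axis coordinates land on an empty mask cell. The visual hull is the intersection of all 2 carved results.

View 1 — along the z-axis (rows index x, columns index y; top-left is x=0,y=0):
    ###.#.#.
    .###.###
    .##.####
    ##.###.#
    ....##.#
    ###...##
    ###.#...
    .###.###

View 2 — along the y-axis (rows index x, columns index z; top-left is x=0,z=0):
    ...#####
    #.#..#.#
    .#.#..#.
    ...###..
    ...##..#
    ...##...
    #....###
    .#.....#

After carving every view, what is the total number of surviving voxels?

|visual hull| = 132

initial block: 8^3 = 512
[1] z-view keeps 41 columns → grid now 328
[2] y-view keeps 26 columns → grid now 132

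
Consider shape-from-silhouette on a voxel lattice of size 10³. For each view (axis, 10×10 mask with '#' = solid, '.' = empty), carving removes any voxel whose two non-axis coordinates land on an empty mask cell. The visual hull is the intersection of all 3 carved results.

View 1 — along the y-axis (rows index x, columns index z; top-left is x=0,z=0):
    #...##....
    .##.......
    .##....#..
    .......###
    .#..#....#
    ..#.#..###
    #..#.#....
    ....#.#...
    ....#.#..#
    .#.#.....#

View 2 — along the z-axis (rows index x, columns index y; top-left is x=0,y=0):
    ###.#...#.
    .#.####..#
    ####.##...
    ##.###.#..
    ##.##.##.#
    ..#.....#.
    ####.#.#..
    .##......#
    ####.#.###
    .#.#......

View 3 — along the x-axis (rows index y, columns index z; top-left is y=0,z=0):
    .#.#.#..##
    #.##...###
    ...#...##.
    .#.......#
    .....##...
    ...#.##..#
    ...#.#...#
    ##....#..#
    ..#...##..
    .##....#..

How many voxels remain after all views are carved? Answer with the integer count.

full grid |V| = 1000
[1] y-view keeps 30 columns → grid now 300
[2] z-view keeps 51 columns → grid now 148
[3] x-view keeps 35 columns → grid now 53

remaining voxels: 53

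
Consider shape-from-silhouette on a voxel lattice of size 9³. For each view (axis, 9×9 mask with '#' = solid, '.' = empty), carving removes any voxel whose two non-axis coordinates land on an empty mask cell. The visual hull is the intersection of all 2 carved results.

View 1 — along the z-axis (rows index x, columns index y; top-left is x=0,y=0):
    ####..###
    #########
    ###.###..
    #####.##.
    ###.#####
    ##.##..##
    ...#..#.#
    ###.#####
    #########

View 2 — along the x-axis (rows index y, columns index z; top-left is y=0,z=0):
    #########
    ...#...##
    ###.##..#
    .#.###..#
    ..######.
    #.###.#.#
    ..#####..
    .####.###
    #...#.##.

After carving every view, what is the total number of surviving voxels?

357 voxels

initial block: 9^3 = 729
after view 1 [z-axis, 63 of 81 cells solid] → remaining = 567
after view 2 [x-axis, 51 of 81 cells solid] → remaining = 357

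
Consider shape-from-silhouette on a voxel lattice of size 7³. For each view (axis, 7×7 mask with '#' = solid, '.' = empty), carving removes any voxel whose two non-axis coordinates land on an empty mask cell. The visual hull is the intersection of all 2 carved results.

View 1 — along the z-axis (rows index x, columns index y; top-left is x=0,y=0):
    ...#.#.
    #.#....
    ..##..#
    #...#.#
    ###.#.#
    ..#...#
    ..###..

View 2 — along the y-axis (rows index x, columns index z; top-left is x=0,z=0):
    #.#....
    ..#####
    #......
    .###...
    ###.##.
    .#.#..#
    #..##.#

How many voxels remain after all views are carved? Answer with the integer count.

69 voxels

start: 7×7×7 = 343 voxels
carve view 1 (along z, XY-mask fill 20/49): 140 voxels remain
carve view 2 (along y, XZ-mask fill 23/49): 69 voxels remain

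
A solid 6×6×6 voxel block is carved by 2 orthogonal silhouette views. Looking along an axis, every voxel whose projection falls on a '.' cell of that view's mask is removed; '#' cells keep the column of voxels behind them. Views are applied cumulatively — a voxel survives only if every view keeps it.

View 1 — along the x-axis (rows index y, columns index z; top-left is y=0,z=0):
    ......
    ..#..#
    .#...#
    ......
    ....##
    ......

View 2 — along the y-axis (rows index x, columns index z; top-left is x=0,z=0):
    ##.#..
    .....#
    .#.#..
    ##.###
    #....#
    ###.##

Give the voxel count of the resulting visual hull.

initial block: 6^3 = 216
after view 1 [x-axis, 6 of 36 cells solid] → remaining = 36
after view 2 [y-axis, 18 of 36 cells solid] → remaining = 19

remaining voxels: 19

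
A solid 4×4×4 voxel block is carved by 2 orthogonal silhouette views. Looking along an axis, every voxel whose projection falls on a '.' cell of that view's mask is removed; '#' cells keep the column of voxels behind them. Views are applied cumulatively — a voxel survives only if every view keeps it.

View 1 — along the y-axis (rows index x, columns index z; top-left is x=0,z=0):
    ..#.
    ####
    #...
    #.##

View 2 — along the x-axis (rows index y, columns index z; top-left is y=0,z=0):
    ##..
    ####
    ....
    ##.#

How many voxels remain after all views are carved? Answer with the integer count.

start: 4×4×4 = 64 voxels
after view 1 [y-axis, 9 of 16 cells solid] → remaining = 36
after view 2 [x-axis, 9 of 16 cells solid] → remaining = 19

|visual hull| = 19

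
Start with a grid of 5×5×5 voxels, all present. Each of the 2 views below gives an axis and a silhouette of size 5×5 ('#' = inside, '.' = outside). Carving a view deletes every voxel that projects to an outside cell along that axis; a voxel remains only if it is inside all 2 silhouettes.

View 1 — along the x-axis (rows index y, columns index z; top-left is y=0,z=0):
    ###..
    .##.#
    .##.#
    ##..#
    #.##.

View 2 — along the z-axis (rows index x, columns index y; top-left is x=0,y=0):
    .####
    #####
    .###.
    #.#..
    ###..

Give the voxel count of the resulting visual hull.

|visual hull| = 51

initial block: 5^3 = 125
V1 x: intersect with YZ mask (15 set) -- 75 left
V2 z: intersect with XY mask (17 set) -- 51 left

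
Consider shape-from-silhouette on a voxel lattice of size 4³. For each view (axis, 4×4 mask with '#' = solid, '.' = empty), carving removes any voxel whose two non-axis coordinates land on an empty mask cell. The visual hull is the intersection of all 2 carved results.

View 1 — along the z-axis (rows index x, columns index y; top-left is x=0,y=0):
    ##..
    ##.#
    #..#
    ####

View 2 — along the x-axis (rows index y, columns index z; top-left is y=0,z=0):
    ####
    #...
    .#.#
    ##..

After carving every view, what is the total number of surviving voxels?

initial block: 4^3 = 64
carve view 1 (along z, XY-mask fill 11/16): 44 voxels remain
carve view 2 (along x, YZ-mask fill 9/16): 27 voxels remain

remaining voxels: 27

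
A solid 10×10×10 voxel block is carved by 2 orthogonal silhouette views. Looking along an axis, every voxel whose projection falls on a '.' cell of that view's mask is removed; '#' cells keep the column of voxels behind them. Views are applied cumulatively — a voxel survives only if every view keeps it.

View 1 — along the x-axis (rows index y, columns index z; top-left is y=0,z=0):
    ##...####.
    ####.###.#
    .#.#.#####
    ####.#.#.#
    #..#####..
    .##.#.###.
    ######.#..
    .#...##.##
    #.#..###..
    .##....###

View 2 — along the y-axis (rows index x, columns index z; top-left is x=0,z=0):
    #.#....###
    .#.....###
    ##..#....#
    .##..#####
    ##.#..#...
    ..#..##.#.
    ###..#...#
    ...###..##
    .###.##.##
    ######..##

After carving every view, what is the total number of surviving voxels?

before carving: 1000 voxels (10×10×10)
[1] x-view keeps 62 columns → grid now 620
[2] y-view keeps 53 columns → grid now 329

329 voxels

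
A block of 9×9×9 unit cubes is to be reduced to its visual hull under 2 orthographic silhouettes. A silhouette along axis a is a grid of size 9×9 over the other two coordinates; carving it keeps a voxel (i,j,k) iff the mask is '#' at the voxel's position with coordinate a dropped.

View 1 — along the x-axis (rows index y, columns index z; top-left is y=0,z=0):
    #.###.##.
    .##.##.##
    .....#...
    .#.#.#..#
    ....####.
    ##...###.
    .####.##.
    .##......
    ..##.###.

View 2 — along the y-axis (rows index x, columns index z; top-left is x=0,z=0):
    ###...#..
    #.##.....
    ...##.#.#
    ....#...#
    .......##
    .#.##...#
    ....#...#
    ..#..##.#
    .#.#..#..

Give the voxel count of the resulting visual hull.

110 voxels

before carving: 729 voxels (9×9×9)
carve view 1 (along x, YZ-mask fill 39/81): 351 voxels remain
carve view 2 (along y, XZ-mask fill 28/81): 110 voxels remain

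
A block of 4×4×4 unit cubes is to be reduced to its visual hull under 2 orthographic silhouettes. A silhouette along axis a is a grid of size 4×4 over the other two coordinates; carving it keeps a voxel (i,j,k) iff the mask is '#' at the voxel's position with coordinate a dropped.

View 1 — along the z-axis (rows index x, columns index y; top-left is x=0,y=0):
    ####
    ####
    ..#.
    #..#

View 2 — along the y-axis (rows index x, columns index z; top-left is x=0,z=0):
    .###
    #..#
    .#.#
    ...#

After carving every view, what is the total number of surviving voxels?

remaining voxels: 24

before carving: 64 voxels (4×4×4)
carve view 1 (along z, XY-mask fill 11/16): 44 voxels remain
carve view 2 (along y, XZ-mask fill 8/16): 24 voxels remain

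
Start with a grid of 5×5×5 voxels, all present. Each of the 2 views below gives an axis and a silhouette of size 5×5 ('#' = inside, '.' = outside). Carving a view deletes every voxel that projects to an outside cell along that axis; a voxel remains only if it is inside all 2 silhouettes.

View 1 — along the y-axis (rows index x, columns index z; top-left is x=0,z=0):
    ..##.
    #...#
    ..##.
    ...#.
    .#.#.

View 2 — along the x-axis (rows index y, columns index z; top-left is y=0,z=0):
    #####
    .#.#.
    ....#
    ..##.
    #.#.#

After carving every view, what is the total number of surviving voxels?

|visual hull| = 25

initial block: 5^3 = 125
after view 1 [y-axis, 9 of 25 cells solid] → remaining = 45
after view 2 [x-axis, 13 of 25 cells solid] → remaining = 25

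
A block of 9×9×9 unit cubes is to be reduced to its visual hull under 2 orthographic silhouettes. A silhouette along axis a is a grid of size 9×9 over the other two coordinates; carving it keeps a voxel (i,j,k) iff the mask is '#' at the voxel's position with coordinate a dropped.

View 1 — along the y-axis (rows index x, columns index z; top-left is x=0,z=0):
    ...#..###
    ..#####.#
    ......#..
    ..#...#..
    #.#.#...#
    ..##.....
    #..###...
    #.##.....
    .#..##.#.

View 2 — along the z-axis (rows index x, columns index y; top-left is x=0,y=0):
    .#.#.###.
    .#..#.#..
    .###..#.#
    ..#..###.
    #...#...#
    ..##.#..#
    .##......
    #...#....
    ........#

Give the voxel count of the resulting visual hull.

full grid |V| = 729
[1] y-view keeps 30 columns → grid now 270
[2] z-view keeps 29 columns → grid now 89

voxel count = 89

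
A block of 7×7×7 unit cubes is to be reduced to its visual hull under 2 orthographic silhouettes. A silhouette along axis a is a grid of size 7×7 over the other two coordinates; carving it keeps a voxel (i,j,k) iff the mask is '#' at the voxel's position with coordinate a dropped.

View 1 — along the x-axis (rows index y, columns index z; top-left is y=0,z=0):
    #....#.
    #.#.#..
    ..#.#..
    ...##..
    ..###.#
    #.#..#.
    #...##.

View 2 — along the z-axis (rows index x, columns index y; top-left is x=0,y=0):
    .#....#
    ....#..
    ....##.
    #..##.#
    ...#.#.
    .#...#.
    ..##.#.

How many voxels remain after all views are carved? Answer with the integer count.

voxel count = 46

full grid |V| = 343
carve view 1 (along x, YZ-mask fill 19/49): 133 voxels remain
carve view 2 (along z, XY-mask fill 16/49): 46 voxels remain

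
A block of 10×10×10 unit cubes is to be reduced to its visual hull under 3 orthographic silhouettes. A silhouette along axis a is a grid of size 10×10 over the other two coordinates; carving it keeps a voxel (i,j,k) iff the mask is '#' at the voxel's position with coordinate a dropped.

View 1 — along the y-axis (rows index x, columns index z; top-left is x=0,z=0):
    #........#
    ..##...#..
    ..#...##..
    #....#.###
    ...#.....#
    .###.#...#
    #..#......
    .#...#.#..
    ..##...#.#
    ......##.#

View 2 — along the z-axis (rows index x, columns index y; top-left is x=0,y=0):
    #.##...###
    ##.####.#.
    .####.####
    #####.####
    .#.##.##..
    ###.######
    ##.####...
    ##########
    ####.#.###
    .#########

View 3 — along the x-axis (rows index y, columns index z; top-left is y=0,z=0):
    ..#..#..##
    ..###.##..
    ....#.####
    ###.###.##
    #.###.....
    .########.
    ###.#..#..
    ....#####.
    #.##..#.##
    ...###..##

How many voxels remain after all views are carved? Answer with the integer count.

full grid |V| = 1000
  1. axis=1 (XZ plane), |mask|=32  ⇒  voxels=320
  2. axis=2 (XY plane), |mask|=77  ⇒  voxels=258
  3. axis=0 (YZ plane), |mask|=55  ⇒  voxels=134

remaining voxels: 134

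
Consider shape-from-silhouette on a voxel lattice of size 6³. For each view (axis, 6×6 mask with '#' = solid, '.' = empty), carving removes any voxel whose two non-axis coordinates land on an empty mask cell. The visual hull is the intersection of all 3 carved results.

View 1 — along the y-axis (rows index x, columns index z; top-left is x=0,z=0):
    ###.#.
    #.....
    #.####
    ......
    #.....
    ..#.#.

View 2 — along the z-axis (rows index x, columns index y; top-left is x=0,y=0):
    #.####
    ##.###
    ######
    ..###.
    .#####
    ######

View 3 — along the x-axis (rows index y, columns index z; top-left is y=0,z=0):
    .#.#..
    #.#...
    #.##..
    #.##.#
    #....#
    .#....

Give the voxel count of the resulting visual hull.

full grid |V| = 216
  1. axis=1 (XZ plane), |mask|=13  ⇒  voxels=78
  2. axis=2 (XY plane), |mask|=30  ⇒  voxels=72
  3. axis=0 (YZ plane), |mask|=14  ⇒  voxels=29

remaining voxels: 29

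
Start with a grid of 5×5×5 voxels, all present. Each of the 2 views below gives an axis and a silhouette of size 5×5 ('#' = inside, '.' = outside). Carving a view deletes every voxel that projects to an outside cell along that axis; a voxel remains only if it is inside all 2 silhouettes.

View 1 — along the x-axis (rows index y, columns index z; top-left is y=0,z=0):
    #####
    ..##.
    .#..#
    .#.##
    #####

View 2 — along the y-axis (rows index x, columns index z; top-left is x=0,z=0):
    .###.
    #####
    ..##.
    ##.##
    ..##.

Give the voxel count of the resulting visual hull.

remaining voxels: 56

initial block: 5^3 = 125
step 1: project along x, AND mask (17/25) → |grid| = 85
step 2: project along y, AND mask (16/25) → |grid| = 56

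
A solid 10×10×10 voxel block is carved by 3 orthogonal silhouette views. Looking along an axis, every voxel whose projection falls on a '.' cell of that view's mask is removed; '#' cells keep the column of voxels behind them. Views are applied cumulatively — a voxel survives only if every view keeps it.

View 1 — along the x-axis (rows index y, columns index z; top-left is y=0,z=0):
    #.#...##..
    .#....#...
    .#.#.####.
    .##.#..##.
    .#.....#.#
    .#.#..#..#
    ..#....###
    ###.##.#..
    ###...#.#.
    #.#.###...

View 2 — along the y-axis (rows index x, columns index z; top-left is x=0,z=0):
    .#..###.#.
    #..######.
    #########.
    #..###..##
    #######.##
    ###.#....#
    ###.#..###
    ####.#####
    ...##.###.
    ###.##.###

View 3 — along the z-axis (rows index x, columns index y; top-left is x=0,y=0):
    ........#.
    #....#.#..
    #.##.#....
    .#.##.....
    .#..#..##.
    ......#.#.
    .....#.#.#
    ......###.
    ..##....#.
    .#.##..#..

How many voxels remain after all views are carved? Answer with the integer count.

start: 10×10×10 = 1000 voxels
after view 1 [x-axis, 44 of 100 cells solid] → remaining = 440
after view 2 [y-axis, 70 of 100 cells solid] → remaining = 303
after view 3 [z-axis, 30 of 100 cells solid] → remaining = 100

voxel count = 100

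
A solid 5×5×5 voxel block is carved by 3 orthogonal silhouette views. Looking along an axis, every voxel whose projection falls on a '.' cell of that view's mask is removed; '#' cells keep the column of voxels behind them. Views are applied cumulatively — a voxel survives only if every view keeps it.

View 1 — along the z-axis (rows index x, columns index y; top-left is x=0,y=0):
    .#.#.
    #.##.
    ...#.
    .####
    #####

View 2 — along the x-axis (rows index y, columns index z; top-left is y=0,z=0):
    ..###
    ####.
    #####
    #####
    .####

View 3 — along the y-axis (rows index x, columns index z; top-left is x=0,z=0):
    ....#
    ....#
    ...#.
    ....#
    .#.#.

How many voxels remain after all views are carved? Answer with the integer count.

before carving: 125 voxels (5×5×5)
carve view 1 (along z, XY-mask fill 15/25): 75 voxels remain
carve view 2 (along x, YZ-mask fill 21/25): 66 voxels remain
carve view 3 (along y, XZ-mask fill 6/25): 17 voxels remain

17 voxels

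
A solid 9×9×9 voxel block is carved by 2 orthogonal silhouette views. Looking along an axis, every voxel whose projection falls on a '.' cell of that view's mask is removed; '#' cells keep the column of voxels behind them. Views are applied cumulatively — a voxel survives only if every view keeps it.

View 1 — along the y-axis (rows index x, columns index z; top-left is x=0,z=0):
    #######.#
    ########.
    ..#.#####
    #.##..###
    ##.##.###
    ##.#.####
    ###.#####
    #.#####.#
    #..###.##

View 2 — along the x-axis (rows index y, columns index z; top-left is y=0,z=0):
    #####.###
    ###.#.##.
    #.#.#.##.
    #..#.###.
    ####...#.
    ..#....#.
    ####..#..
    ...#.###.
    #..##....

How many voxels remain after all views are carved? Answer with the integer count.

full grid |V| = 729
after view 1 [y-axis, 63 of 81 cells solid] → remaining = 567
after view 2 [x-axis, 43 of 81 cells solid] → remaining = 301

voxel count = 301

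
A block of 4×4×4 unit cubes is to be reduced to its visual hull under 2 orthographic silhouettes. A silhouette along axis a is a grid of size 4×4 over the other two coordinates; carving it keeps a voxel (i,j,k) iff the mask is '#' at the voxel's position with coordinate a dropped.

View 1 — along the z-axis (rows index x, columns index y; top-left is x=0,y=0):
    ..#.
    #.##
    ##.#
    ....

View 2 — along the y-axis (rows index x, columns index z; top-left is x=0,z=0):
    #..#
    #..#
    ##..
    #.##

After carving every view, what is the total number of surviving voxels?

|visual hull| = 14

initial block: 4^3 = 64
after view 1 [z-axis, 7 of 16 cells solid] → remaining = 28
after view 2 [y-axis, 9 of 16 cells solid] → remaining = 14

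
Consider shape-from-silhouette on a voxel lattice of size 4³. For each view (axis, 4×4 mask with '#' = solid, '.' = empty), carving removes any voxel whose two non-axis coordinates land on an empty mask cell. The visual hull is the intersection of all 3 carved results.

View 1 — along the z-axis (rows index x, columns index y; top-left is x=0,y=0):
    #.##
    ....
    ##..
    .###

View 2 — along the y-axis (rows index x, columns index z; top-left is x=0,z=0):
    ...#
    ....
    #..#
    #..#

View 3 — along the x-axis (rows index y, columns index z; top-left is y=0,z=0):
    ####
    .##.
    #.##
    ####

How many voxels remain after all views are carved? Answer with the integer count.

remaining voxels: 9

full grid |V| = 64
step 1: project along z, AND mask (8/16) → |grid| = 32
step 2: project along y, AND mask (5/16) → |grid| = 13
step 3: project along x, AND mask (13/16) → |grid| = 9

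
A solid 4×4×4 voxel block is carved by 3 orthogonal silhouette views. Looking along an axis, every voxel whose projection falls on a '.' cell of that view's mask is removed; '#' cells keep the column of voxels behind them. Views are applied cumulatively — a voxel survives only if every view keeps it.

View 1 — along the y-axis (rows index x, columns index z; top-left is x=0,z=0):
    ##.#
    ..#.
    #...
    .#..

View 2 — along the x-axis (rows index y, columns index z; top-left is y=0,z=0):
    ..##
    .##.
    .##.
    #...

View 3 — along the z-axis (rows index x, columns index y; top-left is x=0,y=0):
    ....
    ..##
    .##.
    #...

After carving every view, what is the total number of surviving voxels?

full grid |V| = 64
[1] y-view keeps 6 columns → grid now 24
[2] x-view keeps 7 columns → grid now 10
[3] z-view keeps 5 columns → grid now 1

|visual hull| = 1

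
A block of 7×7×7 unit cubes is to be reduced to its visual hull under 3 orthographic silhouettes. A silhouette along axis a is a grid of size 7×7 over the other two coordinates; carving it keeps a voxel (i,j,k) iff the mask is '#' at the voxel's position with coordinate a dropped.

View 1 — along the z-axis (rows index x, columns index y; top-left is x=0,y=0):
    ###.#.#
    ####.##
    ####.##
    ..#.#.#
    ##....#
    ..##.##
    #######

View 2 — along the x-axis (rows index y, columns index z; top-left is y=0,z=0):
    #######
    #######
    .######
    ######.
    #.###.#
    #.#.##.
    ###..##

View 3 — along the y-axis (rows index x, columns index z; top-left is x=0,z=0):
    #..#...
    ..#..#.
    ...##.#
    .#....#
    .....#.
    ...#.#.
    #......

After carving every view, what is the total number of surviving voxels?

voxel count = 53

before carving: 343 voxels (7×7×7)
[1] z-view keeps 34 columns → grid now 238
[2] x-view keeps 40 columns → grid now 196
[3] y-view keeps 13 columns → grid now 53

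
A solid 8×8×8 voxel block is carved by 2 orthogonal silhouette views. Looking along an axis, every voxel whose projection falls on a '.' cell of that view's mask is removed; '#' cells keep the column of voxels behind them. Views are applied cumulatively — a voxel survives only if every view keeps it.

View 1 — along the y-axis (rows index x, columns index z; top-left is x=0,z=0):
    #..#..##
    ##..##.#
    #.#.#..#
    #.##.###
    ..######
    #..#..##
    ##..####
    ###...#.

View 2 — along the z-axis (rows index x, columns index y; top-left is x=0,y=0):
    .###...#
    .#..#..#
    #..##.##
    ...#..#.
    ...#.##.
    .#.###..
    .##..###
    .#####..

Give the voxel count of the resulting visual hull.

start: 8×8×8 = 512 voxels
step 1: project along y, AND mask (39/64) → |grid| = 312
step 2: project along z, AND mask (31/64) → |grid| = 147

voxel count = 147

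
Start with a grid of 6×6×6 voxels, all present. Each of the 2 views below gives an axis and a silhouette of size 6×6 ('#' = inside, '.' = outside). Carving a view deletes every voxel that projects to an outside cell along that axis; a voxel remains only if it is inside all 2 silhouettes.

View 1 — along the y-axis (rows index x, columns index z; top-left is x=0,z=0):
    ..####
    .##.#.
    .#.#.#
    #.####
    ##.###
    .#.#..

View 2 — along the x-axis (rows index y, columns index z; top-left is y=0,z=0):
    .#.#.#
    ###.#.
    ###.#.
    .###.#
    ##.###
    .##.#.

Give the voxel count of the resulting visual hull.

|visual hull| = 85

before carving: 216 voxels (6×6×6)
  1. axis=1 (XZ plane), |mask|=22  ⇒  voxels=132
  2. axis=0 (YZ plane), |mask|=23  ⇒  voxels=85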